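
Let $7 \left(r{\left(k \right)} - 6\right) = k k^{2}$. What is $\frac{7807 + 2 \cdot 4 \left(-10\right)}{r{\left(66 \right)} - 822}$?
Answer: $\frac{54089}{281784} \approx 0.19195$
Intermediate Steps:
$r{\left(k \right)} = 6 + \frac{k^{3}}{7}$ ($r{\left(k \right)} = 6 + \frac{k k^{2}}{7} = 6 + \frac{k^{3}}{7}$)
$\frac{7807 + 2 \cdot 4 \left(-10\right)}{r{\left(66 \right)} - 822} = \frac{7807 + 2 \cdot 4 \left(-10\right)}{\left(6 + \frac{66^{3}}{7}\right) - 822} = \frac{7807 + 8 \left(-10\right)}{\left(6 + \frac{1}{7} \cdot 287496\right) - 822} = \frac{7807 - 80}{\left(6 + \frac{287496}{7}\right) - 822} = \frac{7727}{\frac{287538}{7} - 822} = \frac{7727}{\frac{281784}{7}} = 7727 \cdot \frac{7}{281784} = \frac{54089}{281784}$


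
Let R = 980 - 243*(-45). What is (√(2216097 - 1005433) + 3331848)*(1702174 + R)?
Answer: 5711084006472 + 3428178*√302666 ≈ 5.7130e+12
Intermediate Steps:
R = 11915 (R = 980 + 10935 = 11915)
(√(2216097 - 1005433) + 3331848)*(1702174 + R) = (√(2216097 - 1005433) + 3331848)*(1702174 + 11915) = (√1210664 + 3331848)*1714089 = (2*√302666 + 3331848)*1714089 = (3331848 + 2*√302666)*1714089 = 5711084006472 + 3428178*√302666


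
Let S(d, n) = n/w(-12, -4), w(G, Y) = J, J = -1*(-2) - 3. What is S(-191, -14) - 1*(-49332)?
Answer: 49346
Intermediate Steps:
J = -1 (J = 2 - 3 = -1)
w(G, Y) = -1
S(d, n) = -n (S(d, n) = n/(-1) = n*(-1) = -n)
S(-191, -14) - 1*(-49332) = -1*(-14) - 1*(-49332) = 14 + 49332 = 49346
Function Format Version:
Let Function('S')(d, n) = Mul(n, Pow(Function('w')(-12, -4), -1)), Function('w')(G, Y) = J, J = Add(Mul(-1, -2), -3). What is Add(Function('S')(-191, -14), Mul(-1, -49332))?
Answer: 49346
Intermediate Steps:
J = -1 (J = Add(2, -3) = -1)
Function('w')(G, Y) = -1
Function('S')(d, n) = Mul(-1, n) (Function('S')(d, n) = Mul(n, Pow(-1, -1)) = Mul(n, -1) = Mul(-1, n))
Add(Function('S')(-191, -14), Mul(-1, -49332)) = Add(Mul(-1, -14), Mul(-1, -49332)) = Add(14, 49332) = 49346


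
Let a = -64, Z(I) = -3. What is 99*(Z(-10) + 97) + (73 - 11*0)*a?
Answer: 4634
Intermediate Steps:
99*(Z(-10) + 97) + (73 - 11*0)*a = 99*(-3 + 97) + (73 - 11*0)*(-64) = 99*94 + (73 + 0)*(-64) = 9306 + 73*(-64) = 9306 - 4672 = 4634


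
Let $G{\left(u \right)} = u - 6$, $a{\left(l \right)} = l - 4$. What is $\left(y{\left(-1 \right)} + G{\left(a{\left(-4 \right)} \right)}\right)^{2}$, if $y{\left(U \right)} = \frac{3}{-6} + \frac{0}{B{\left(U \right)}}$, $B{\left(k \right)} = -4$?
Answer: $\frac{841}{4} \approx 210.25$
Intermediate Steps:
$a{\left(l \right)} = -4 + l$
$G{\left(u \right)} = -6 + u$ ($G{\left(u \right)} = u - 6 = -6 + u$)
$y{\left(U \right)} = - \frac{1}{2}$ ($y{\left(U \right)} = \frac{3}{-6} + \frac{0}{-4} = 3 \left(- \frac{1}{6}\right) + 0 \left(- \frac{1}{4}\right) = - \frac{1}{2} + 0 = - \frac{1}{2}$)
$\left(y{\left(-1 \right)} + G{\left(a{\left(-4 \right)} \right)}\right)^{2} = \left(- \frac{1}{2} - 14\right)^{2} = \left(- \frac{29}{2}\right)^{2} = \frac{841}{4}$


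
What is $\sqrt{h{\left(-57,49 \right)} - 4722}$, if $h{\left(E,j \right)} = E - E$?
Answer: $i \sqrt{4722} \approx 68.717 i$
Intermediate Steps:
$h{\left(E,j \right)} = 0$
$\sqrt{h{\left(-57,49 \right)} - 4722} = \sqrt{0 - 4722} = \sqrt{-4722} = i \sqrt{4722}$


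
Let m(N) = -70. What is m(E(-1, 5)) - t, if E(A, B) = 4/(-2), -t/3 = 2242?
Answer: 6656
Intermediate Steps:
t = -6726 (t = -3*2242 = -6726)
E(A, B) = -2 (E(A, B) = 4*(-½) = -2)
m(E(-1, 5)) - t = -70 - 1*(-6726) = -70 + 6726 = 6656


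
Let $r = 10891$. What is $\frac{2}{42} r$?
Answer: $\frac{10891}{21} \approx 518.62$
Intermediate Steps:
$\frac{2}{42} r = \frac{2}{42} \cdot 10891 = 2 \cdot \frac{1}{42} \cdot 10891 = \frac{1}{21} \cdot 10891 = \frac{10891}{21}$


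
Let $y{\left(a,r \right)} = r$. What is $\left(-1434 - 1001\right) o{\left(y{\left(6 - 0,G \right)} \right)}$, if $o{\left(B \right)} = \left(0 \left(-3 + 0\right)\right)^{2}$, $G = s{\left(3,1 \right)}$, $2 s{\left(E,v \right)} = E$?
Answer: $0$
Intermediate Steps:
$s{\left(E,v \right)} = \frac{E}{2}$
$G = \frac{3}{2}$ ($G = \frac{1}{2} \cdot 3 = \frac{3}{2} \approx 1.5$)
$o{\left(B \right)} = 0$ ($o{\left(B \right)} = \left(0 \left(-3\right)\right)^{2} = 0^{2} = 0$)
$\left(-1434 - 1001\right) o{\left(y{\left(6 - 0,G \right)} \right)} = \left(-1434 - 1001\right) 0 = \left(-2435\right) 0 = 0$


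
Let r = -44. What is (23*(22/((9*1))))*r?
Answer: -22264/9 ≈ -2473.8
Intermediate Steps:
(23*(22/((9*1))))*r = (23*(22/((9*1))))*(-44) = (23*(22/9))*(-44) = (506/9)*(-44) = -22264/9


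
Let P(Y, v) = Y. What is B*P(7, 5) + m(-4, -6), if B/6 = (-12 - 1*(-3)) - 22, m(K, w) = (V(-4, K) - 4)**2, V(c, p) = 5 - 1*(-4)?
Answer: -1277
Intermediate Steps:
V(c, p) = 9 (V(c, p) = 5 + 4 = 9)
m(K, w) = 25 (m(K, w) = (9 - 4)**2 = 5**2 = 25)
B = -186 (B = 6*((-12 - 1*(-3)) - 22) = 6*((-12 + 3) - 22) = 6*(-9 - 22) = 6*(-31) = -186)
B*P(7, 5) + m(-4, -6) = -186*7 + 25 = -1302 + 25 = -1277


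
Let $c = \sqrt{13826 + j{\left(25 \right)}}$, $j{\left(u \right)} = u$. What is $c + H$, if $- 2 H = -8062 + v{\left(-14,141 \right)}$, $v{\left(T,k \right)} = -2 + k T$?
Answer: $5019 + 27 \sqrt{19} \approx 5136.7$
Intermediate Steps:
$v{\left(T,k \right)} = -2 + T k$
$c = 27 \sqrt{19}$ ($c = \sqrt{13826 + 25} = \sqrt{13851} = 27 \sqrt{19} \approx 117.69$)
$H = 5019$ ($H = - \frac{-8062 - 1976}{2} = \left(- \frac{1}{2}\right) \left(-10038\right) = 5019$)
$c + H = 27 \sqrt{19} + 5019 = 5019 + 27 \sqrt{19}$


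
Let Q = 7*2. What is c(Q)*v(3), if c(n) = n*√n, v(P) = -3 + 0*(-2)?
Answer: -42*√14 ≈ -157.15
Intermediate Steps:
v(P) = -3 (v(P) = -3 + 0 = -3)
Q = 14
c(n) = n^(3/2)
c(Q)*v(3) = 14^(3/2)*(-3) = (14*√14)*(-3) = -42*√14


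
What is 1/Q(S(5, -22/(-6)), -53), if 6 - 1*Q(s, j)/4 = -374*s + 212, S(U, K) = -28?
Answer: -1/42712 ≈ -2.3413e-5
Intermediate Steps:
Q(s, j) = -824 + 1496*s (Q(s, j) = 24 - 4*(-374*s + 212) = 24 - 4*(212 - 374*s) = 24 + (-848 + 1496*s) = -824 + 1496*s)
1/Q(S(5, -22/(-6)), -53) = 1/(-824 + 1496*(-28)) = 1/(-824 - 41888) = 1/(-42712) = -1/42712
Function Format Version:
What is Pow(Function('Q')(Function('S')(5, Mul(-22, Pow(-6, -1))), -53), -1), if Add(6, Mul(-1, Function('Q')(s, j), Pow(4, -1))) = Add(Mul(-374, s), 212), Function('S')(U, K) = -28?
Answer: Rational(-1, 42712) ≈ -2.3413e-5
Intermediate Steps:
Function('Q')(s, j) = Add(-824, Mul(1496, s)) (Function('Q')(s, j) = Add(24, Mul(-4, Add(Mul(-374, s), 212))) = Add(24, Mul(-4, Add(212, Mul(-374, s)))) = Add(24, Add(-848, Mul(1496, s))) = Add(-824, Mul(1496, s)))
Pow(Function('Q')(Function('S')(5, Mul(-22, Pow(-6, -1))), -53), -1) = Pow(Add(-824, Mul(1496, -28)), -1) = Pow(Add(-824, -41888), -1) = Pow(-42712, -1) = Rational(-1, 42712)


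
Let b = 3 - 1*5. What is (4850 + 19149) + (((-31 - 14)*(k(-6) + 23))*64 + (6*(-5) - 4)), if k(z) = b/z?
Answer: -43235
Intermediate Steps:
b = -2 (b = 3 - 5 = -2)
k(z) = -2/z
(4850 + 19149) + (((-31 - 14)*(k(-6) + 23))*64 + (6*(-5) - 4)) = (4850 + 19149) + (((-31 - 14)*(-2/(-6) + 23))*64 + (6*(-5) - 4)) = 23999 + (-45*(-2*(-1/6) + 23)*64 + (-30 - 4)) = 23999 + (-45*(1/3 + 23)*64 - 34) = 23999 + (-45*70/3*64 - 34) = 23999 + (-1050*64 - 34) = 23999 + (-67200 - 34) = 23999 - 67234 = -43235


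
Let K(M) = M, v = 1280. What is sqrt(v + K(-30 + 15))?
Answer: sqrt(1265) ≈ 35.567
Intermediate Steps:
sqrt(v + K(-30 + 15)) = sqrt(1280 + (-30 + 15)) = sqrt(1280 - 15) = sqrt(1265)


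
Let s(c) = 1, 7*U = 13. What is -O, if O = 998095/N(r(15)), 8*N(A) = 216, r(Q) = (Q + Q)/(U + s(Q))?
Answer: -998095/27 ≈ -36967.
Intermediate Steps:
U = 13/7 (U = (1/7)*13 = 13/7 ≈ 1.8571)
r(Q) = 7*Q/10 (r(Q) = (Q + Q)/(13/7 + 1) = (2*Q)/(20/7) = (2*Q)*(7/20) = 7*Q/10)
N(A) = 27 (N(A) = (1/8)*216 = 27)
O = 998095/27 ≈ 36967.
-O = -1*998095/27 = -998095/27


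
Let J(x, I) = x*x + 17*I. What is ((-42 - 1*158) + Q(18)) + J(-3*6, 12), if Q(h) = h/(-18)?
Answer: 327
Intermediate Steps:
J(x, I) = x**2 + 17*I
Q(h) = -h/18 (Q(h) = h*(-1/18) = -h/18)
((-42 - 1*158) + Q(18)) + J(-3*6, 12) = ((-42 - 1*158) - 1/18*18) + ((-3*6)**2 + 17*12) = ((-42 - 158) - 1) + ((-18)**2 + 204) = (-200 - 1) + (324 + 204) = -201 + 528 = 327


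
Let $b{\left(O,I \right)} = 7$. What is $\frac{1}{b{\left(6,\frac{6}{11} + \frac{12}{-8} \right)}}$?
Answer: $\frac{1}{7} \approx 0.14286$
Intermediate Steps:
$\frac{1}{b{\left(6,\frac{6}{11} + \frac{12}{-8} \right)}} = \frac{1}{7}$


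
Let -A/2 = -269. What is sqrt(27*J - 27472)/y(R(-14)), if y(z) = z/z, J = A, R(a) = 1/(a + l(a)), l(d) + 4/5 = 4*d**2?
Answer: I*sqrt(12946) ≈ 113.78*I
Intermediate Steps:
l(d) = -4/5 + 4*d**2
A = 538 (A = -2*(-269) = 538)
R(a) = 1/(-4/5 + a + 4*a**2) (R(a) = 1/(a + (-4/5 + 4*a**2)) = 1/(-4/5 + a + 4*a**2))
J = 538
y(z) = 1
sqrt(27*J - 27472)/y(R(-14)) = sqrt(27*538 - 27472)/1 = sqrt(14526 - 27472)*1 = sqrt(-12946)*1 = (I*sqrt(12946))*1 = I*sqrt(12946)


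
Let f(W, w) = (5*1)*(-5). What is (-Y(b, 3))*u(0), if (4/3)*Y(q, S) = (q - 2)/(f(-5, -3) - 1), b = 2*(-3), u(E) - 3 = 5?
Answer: -24/13 ≈ -1.8462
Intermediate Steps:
f(W, w) = -25 (f(W, w) = 5*(-5) = -25)
u(E) = 8 (u(E) = 3 + 5 = 8)
b = -6
Y(q, S) = 3/52 - 3*q/104 (Y(q, S) = 3*((q - 2)/(-25 - 1))/4 = 3*((-2 + q)/(-26))/4 = 3*((-2 + q)*(-1/26))/4 = 3*(1/13 - q/26)/4 = 3/52 - 3*q/104)
(-Y(b, 3))*u(0) = -(3/52 - 3/104*(-6))*8 = -(3/52 + 9/52)*8 = -1*3/13*8 = -3/13*8 = -24/13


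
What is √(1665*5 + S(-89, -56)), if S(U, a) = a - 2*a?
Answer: 17*√29 ≈ 91.548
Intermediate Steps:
S(U, a) = -a
√(1665*5 + S(-89, -56)) = √(1665*5 - 1*(-56)) = √(8325 + 56) = √8381 = 17*√29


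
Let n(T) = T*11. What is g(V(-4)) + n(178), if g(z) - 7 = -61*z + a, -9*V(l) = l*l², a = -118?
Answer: 12719/9 ≈ 1413.2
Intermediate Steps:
V(l) = -l³/9 (V(l) = -l*l²/9 = -l³/9)
n(T) = 11*T
g(z) = -111 - 61*z (g(z) = 7 + (-61*z - 118) = 7 + (-118 - 61*z) = -111 - 61*z)
g(V(-4)) + n(178) = (-111 - (-61)*(-4)³/9) + 11*178 = (-111 - (-61)*(-64)/9) + 1958 = (-111 - 61*64/9) + 1958 = (-111 - 3904/9) + 1958 = -4903/9 + 1958 = 12719/9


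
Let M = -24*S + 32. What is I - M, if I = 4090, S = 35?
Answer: 4898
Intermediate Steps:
M = -808 (M = -24*35 + 32 = -840 + 32 = -808)
I - M = 4090 - 1*(-808) = 4090 + 808 = 4898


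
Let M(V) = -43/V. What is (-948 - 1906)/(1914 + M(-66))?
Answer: -188364/126367 ≈ -1.4906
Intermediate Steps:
(-948 - 1906)/(1914 + M(-66)) = (-948 - 1906)/(1914 - 43/(-66)) = -2854/(1914 - 43*(-1/66)) = -2854/(1914 + 43/66) = -2854/126367/66 = -2854*66/126367 = -188364/126367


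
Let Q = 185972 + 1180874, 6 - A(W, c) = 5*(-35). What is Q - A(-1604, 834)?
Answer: 1366665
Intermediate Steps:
A(W, c) = 181 (A(W, c) = 6 - 5*(-35) = 6 - 1*(-175) = 6 + 175 = 181)
Q = 1366846
Q - A(-1604, 834) = 1366846 - 1*181 = 1366846 - 181 = 1366665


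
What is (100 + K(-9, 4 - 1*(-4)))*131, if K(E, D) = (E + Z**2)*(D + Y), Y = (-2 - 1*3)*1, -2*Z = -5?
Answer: 48077/4 ≈ 12019.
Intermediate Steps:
Z = 5/2 (Z = -1/2*(-5) = 5/2 ≈ 2.5000)
Y = -5 (Y = (-2 - 3)*1 = -5*1 = -5)
K(E, D) = (-5 + D)*(25/4 + E) (K(E, D) = (E + (5/2)**2)*(D - 5) = (E + 25/4)*(-5 + D) = (25/4 + E)*(-5 + D) = (-5 + D)*(25/4 + E))
(100 + K(-9, 4 - 1*(-4)))*131 = (100 + (-125/4 - 5*(-9) + 25*(4 - 1*(-4))/4 + (4 - 1*(-4))*(-9)))*131 = (100 + (-125/4 + 45 + 25*(4 + 4)/4 + (4 + 4)*(-9)))*131 = (100 + (-125/4 + 45 + (25/4)*8 + 8*(-9)))*131 = (100 + (-125/4 + 45 + 50 - 72))*131 = (100 - 33/4)*131 = (367/4)*131 = 48077/4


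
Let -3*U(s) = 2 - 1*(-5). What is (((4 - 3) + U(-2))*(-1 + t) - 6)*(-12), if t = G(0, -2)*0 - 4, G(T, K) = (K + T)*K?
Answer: -8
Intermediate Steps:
G(T, K) = K*(K + T)
U(s) = -7/3 (U(s) = -(2 - 1*(-5))/3 = -(2 + 5)/3 = -⅓*7 = -7/3)
t = -4 (t = -2*(-2 + 0)*0 - 4 = -2*(-2)*0 - 4 = 4*0 - 4 = 0 - 4 = -4)
(((4 - 3) + U(-2))*(-1 + t) - 6)*(-12) = (((4 - 3) - 7/3)*(-1 - 4) - 6)*(-12) = ((1 - 7/3)*(-5) - 6)*(-12) = (-4/3*(-5) - 6)*(-12) = (20/3 - 6)*(-12) = (⅔)*(-12) = -8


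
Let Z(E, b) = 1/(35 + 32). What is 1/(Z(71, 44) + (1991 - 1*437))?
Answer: 67/104119 ≈ 0.00064349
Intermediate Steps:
Z(E, b) = 1/67
1/(Z(71, 44) + (1991 - 1*437)) = 1/(1/67 + (1991 - 1*437)) = 1/(1/67 + (1991 - 437)) = 1/(1/67 + 1554) = 1/(104119/67) = 67/104119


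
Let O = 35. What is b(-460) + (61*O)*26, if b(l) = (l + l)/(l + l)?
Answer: 55511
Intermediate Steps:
b(l) = 1 (b(l) = (2*l)/((2*l)) = (2*l)*(1/(2*l)) = 1)
b(-460) + (61*O)*26 = 1 + (61*35)*26 = 1 + 2135*26 = 1 + 55510 = 55511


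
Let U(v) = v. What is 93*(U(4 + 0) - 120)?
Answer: -10788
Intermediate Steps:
93*(U(4 + 0) - 120) = 93*((4 + 0) - 120) = 93*(4 - 120) = 93*(-116) = -10788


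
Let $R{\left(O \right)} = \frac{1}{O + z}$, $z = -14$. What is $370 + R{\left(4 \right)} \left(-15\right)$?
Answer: $\frac{743}{2} \approx 371.5$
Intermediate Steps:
$R{\left(O \right)} = \frac{1}{-14 + O}$ ($R{\left(O \right)} = \frac{1}{O - 14} = \frac{1}{-14 + O}$)
$370 + R{\left(4 \right)} \left(-15\right) = 370 + \frac{1}{-14 + 4} \left(-15\right) = 370 + \frac{1}{-10} \left(-15\right) = 370 - - \frac{3}{2} = 370 + \frac{3}{2} = \frac{743}{2}$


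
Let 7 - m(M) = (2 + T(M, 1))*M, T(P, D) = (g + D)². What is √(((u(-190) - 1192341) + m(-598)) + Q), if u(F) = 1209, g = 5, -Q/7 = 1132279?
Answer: I*√9094354 ≈ 3015.7*I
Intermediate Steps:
Q = -7925953 (Q = -7*1132279 = -7925953)
T(P, D) = (5 + D)²
m(M) = 7 - 38*M (m(M) = 7 - (2 + (5 + 1)²)*M = 7 - (2 + 6²)*M = 7 - (2 + 36)*M = 7 - 38*M)
√(((u(-190) - 1192341) + m(-598)) + Q) = √(((1209 - 1192341) + (7 - 38*(-598))) - 7925953) = √((-1191132 + (7 + 22724)) - 7925953) = √((-1191132 + 22731) - 7925953) = √(-1168401 - 7925953) = √(-9094354) = I*√9094354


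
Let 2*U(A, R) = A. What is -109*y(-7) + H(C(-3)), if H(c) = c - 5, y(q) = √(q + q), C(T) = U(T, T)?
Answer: -13/2 - 109*I*√14 ≈ -6.5 - 407.84*I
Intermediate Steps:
U(A, R) = A/2
C(T) = T/2
y(q) = √2*√q (y(q) = √(2*q) = √2*√q)
H(c) = -5 + c
-109*y(-7) + H(C(-3)) = -109*√2*√(-7) + (-5 + (½)*(-3)) = -109*√2*I*√7 + (-5 - 3/2) = -109*I*√14 - 13/2 = -13/2 - 109*I*√14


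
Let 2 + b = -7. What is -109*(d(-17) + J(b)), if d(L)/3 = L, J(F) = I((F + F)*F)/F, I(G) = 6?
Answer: 16895/3 ≈ 5631.7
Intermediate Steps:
b = -9 (b = -2 - 7 = -9)
J(F) = 6/F
d(L) = 3*L
-109*(d(-17) + J(b)) = -109*(3*(-17) + 6/(-9)) = -109*(-51 + 6*(-⅑)) = -109*(-51 - ⅔) = -109*(-155/3) = 16895/3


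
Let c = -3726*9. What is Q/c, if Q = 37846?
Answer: -18923/16767 ≈ -1.1286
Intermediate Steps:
c = -33534
Q/c = 37846/(-33534) = 37846*(-1/33534) = -18923/16767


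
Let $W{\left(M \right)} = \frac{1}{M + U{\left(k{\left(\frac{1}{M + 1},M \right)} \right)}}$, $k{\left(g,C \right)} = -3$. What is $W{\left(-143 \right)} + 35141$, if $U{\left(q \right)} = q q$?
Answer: $\frac{4708893}{134} \approx 35141.0$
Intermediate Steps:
$U{\left(q \right)} = q^{2}$
$W{\left(M \right)} = \frac{1}{9 + M}$ ($W{\left(M \right)} = \frac{1}{M + \left(-3\right)^{2}} = \frac{1}{M + 9} = \frac{1}{9 + M}$)
$W{\left(-143 \right)} + 35141 = \frac{1}{9 - 143} + 35141 = \frac{1}{-134} + 35141 = - \frac{1}{134} + 35141 = \frac{4708893}{134}$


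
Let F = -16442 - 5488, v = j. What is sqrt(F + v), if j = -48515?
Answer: I*sqrt(70445) ≈ 265.41*I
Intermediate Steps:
v = -48515
F = -21930
sqrt(F + v) = sqrt(-21930 - 48515) = sqrt(-70445) = I*sqrt(70445)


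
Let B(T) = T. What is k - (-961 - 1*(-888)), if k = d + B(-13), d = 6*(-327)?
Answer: -1902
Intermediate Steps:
d = -1962
k = -1975 (k = -1962 - 13 = -1975)
k - (-961 - 1*(-888)) = -1975 - (-961 - 1*(-888)) = -1975 - (-961 + 888) = -1975 - 1*(-73) = -1975 + 73 = -1902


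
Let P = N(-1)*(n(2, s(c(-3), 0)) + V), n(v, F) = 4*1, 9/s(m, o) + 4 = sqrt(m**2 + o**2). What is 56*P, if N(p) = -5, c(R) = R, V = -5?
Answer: 280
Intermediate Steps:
s(m, o) = 9/(-4 + sqrt(m**2 + o**2))
n(v, F) = 4
P = 5 (P = -5*(4 - 5) = -5*(-1) = 5)
56*P = 56*5 = 280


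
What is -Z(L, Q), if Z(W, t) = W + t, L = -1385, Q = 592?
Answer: 793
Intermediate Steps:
-Z(L, Q) = -(-1385 + 592) = -1*(-793) = 793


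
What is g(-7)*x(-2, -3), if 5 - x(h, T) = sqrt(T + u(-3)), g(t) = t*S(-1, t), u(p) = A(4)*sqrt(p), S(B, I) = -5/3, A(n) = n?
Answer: 175/3 - 35*sqrt(-3 + 4*I*sqrt(3))/3 ≈ 40.737 - 26.795*I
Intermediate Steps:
S(B, I) = -5/3 (S(B, I) = -5*1/3 = -5/3)
u(p) = 4*sqrt(p)
g(t) = -5*t/3 (g(t) = t*(-5/3) = -5*t/3)
x(h, T) = 5 - sqrt(T + 4*I*sqrt(3)) (x(h, T) = 5 - sqrt(T + 4*sqrt(-3)) = 5 - sqrt(T + 4*(I*sqrt(3))) = 5 - sqrt(T + 4*I*sqrt(3)))
g(-7)*x(-2, -3) = (-5/3*(-7))*(5 - sqrt(-3 + 4*I*sqrt(3))) = 35*(5 - sqrt(-3 + 4*I*sqrt(3)))/3 = 175/3 - 35*sqrt(-3 + 4*I*sqrt(3))/3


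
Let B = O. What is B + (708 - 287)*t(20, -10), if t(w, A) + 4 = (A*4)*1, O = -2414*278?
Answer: -689616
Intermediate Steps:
O = -671092
t(w, A) = -4 + 4*A (t(w, A) = -4 + (A*4)*1 = -4 + (4*A)*1 = -4 + 4*A)
B = -671092
B + (708 - 287)*t(20, -10) = -671092 + (708 - 287)*(-4 + 4*(-10)) = -671092 + 421*(-4 - 40) = -671092 + 421*(-44) = -671092 - 18524 = -689616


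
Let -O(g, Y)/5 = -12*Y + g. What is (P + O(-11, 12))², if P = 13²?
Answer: 891136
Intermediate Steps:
O(g, Y) = -5*g + 60*Y (O(g, Y) = -5*(-12*Y + g) = -5*(g - 12*Y) = -5*g + 60*Y)
P = 169
(P + O(-11, 12))² = (169 + (-5*(-11) + 60*12))² = (169 + (55 + 720))² = (169 + 775)² = 944² = 891136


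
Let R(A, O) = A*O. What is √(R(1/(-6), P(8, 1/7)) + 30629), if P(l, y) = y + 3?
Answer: √13507158/21 ≈ 175.01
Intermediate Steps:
P(l, y) = 3 + y
√(R(1/(-6), P(8, 1/7)) + 30629) = √((3 + 1/7)/(-6) + 30629) = √(-(3 + ⅐)/6 + 30629) = √(-⅙*22/7 + 30629) = √(-11/21 + 30629) = √(643198/21) = √13507158/21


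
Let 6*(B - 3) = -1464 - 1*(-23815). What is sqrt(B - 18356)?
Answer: I*sqrt(526602)/6 ≈ 120.95*I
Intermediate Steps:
B = 22369/6 (B = 3 + (-1464 - 1*(-23815))/6 = 3 + (-1464 + 23815)/6 = 3 + (1/6)*22351 = 3 + 22351/6 = 22369/6 ≈ 3728.2)
sqrt(B - 18356) = sqrt(22369/6 - 18356) = sqrt(-87767/6) = I*sqrt(526602)/6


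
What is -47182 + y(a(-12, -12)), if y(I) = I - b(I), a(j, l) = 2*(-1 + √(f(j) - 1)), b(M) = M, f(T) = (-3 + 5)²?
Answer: -47182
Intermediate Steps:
f(T) = 4 (f(T) = 2² = 4)
a(j, l) = -2 + 2*√3 (a(j, l) = 2*(-1 + √(4 - 1)) = 2*(-1 + √3) = -2 + 2*√3)
y(I) = 0 (y(I) = I - I = 0)
-47182 + y(a(-12, -12)) = -47182 + 0 = -47182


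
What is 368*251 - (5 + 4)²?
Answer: 92287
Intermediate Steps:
368*251 - (5 + 4)² = 92368 - 1*9² = 92368 - 1*81 = 92368 - 81 = 92287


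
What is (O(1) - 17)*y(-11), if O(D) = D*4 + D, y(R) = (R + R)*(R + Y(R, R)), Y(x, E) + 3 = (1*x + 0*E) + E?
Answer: -9504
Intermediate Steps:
Y(x, E) = -3 + E + x (Y(x, E) = -3 + ((1*x + 0*E) + E) = -3 + ((x + 0) + E) = -3 + (x + E) = -3 + (E + x) = -3 + E + x)
y(R) = 2*R*(-3 + 3*R) (y(R) = (R + R)*(R + (-3 + R + R)) = (2*R)*(R + (-3 + 2*R)) = (2*R)*(-3 + 3*R) = 2*R*(-3 + 3*R))
O(D) = 5*D (O(D) = 4*D + D = 5*D)
(O(1) - 17)*y(-11) = (5*1 - 17)*(6*(-11)*(-1 - 11)) = (5 - 17)*(6*(-11)*(-12)) = -12*792 = -9504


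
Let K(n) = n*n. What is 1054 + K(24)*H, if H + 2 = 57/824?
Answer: -5990/103 ≈ -58.155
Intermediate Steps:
H = -1591/824 (H = -2 + 57/824 = -1591/824 ≈ -1.9308)
K(n) = n²
1054 + K(24)*H = 1054 + 24²*(-1591/824) = 1054 + 576*(-1591/824) = 1054 - 114552/103 = -5990/103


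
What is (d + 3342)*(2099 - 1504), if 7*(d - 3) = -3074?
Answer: 1728985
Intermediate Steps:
d = -3053/7 (d = 3 + (1/7)*(-3074) = 3 - 3074/7 = -3053/7 ≈ -436.14)
(d + 3342)*(2099 - 1504) = (-3053/7 + 3342)*(2099 - 1504) = (20341/7)*595 = 1728985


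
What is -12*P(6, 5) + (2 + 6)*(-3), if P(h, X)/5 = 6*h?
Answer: -2184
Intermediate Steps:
P(h, X) = 30*h (P(h, X) = 5*(6*h) = 30*h)
-12*P(6, 5) + (2 + 6)*(-3) = -360*6 + (2 + 6)*(-3) = -12*180 + 8*(-3) = -2160 - 24 = -2184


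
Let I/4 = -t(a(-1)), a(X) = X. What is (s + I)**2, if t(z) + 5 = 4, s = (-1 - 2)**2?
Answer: 169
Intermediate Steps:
s = 9 (s = (-3)**2 = 9)
t(z) = -1 (t(z) = -5 + 4 = -1)
I = 4 (I = 4*(-1*(-1)) = 4*1 = 4)
(s + I)**2 = (9 + 4)**2 = 13**2 = 169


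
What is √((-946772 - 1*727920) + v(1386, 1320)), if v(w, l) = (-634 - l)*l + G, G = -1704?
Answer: 2*I*√1063919 ≈ 2062.9*I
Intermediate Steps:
v(w, l) = -1704 + l*(-634 - l) (v(w, l) = (-634 - l)*l - 1704 = l*(-634 - l) - 1704 = -1704 + l*(-634 - l))
√((-946772 - 1*727920) + v(1386, 1320)) = √((-946772 - 1*727920) + (-1704 - 1*1320² - 634*1320)) = √((-946772 - 727920) + (-1704 - 1*1742400 - 836880)) = √(-1674692 + (-1704 - 1742400 - 836880)) = √(-1674692 - 2580984) = √(-4255676) = 2*I*√1063919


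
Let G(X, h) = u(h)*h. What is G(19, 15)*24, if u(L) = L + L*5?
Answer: 32400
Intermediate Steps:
u(L) = 6*L (u(L) = L + 5*L = 6*L)
G(X, h) = 6*h**2 (G(X, h) = (6*h)*h = 6*h**2)
G(19, 15)*24 = (6*15**2)*24 = (6*225)*24 = 1350*24 = 32400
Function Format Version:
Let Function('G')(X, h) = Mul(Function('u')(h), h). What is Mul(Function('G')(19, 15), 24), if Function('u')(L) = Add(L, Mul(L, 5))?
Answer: 32400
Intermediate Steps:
Function('u')(L) = Mul(6, L) (Function('u')(L) = Add(L, Mul(5, L)) = Mul(6, L))
Function('G')(X, h) = Mul(6, Pow(h, 2)) (Function('G')(X, h) = Mul(Mul(6, h), h) = Mul(6, Pow(h, 2)))
Mul(Function('G')(19, 15), 24) = Mul(Mul(6, Pow(15, 2)), 24) = Mul(Mul(6, 225), 24) = Mul(1350, 24) = 32400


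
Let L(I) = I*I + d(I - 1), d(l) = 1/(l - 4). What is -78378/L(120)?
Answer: -9013470/1656001 ≈ -5.4429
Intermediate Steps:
d(l) = 1/(-4 + l)
L(I) = I² + 1/(-5 + I) (L(I) = I*I + 1/(-4 + (I - 1)) = I² + 1/(-4 + (-1 + I)) = I² + 1/(-5 + I))
-78378/L(120) = -78378*(-5 + 120)/(1 + 120²*(-5 + 120)) = -78378*115/(1 + 14400*115) = -78378*115/(1 + 1656000) = -78378/((1/115)*1656001) = -78378/1656001/115 = -78378*115/1656001 = -9013470/1656001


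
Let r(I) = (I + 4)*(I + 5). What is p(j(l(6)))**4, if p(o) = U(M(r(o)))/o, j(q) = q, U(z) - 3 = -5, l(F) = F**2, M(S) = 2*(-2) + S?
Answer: 1/104976 ≈ 9.5260e-6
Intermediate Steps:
r(I) = (4 + I)*(5 + I)
M(S) = -4 + S
U(z) = -2 (U(z) = 3 - 5 = -2)
p(o) = -2/o
p(j(l(6)))**4 = (-2/(6**2))**4 = (-2/36)**4 = (-2*1/36)**4 = (-1/18)**4 = 1/104976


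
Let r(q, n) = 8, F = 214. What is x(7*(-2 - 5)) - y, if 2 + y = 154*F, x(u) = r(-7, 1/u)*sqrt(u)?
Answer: -32954 + 56*I ≈ -32954.0 + 56.0*I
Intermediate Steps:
x(u) = 8*sqrt(u)
y = 32954 (y = -2 + 154*214 = -2 + 32956 = 32954)
x(7*(-2 - 5)) - y = 8*sqrt(7*(-2 - 5)) - 1*32954 = 8*sqrt(7*(-7)) - 32954 = 8*sqrt(-49) - 32954 = 8*(7*I) - 32954 = 56*I - 32954 = -32954 + 56*I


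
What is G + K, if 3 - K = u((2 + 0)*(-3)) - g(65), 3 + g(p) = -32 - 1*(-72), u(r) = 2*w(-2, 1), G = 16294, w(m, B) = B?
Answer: 16332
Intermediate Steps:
u(r) = 2 (u(r) = 2*1 = 2)
g(p) = 37 (g(p) = -3 + (-32 - 1*(-72)) = -3 + (-32 + 72) = -3 + 40 = 37)
K = 38 (K = 3 - (2 - 1*37) = 3 - (2 - 37) = 3 - 1*(-35) = 3 + 35 = 38)
G + K = 16294 + 38 = 16332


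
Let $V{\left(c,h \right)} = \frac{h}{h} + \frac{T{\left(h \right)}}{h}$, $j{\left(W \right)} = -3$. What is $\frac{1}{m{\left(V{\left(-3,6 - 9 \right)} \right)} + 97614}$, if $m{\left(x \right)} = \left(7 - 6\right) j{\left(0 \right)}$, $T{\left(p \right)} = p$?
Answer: $\frac{1}{97611} \approx 1.0245 \cdot 10^{-5}$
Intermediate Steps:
$V{\left(c,h \right)} = 2$ ($V{\left(c,h \right)} = \frac{h}{h} + \frac{h}{h} = 1 + 1 = 2$)
$m{\left(x \right)} = -3$ ($m{\left(x \right)} = \left(7 - 6\right) \left(-3\right) = 1 \left(-3\right) = -3$)
$\frac{1}{m{\left(V{\left(-3,6 - 9 \right)} \right)} + 97614} = \frac{1}{-3 + 97614} = \frac{1}{97611}$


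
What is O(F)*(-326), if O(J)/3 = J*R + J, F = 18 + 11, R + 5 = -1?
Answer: 141810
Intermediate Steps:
R = -6 (R = -5 - 1 = -6)
F = 29
O(J) = -15*J (O(J) = 3*(J*(-6) + J) = 3*(-6*J + J) = 3*(-5*J) = -15*J)
O(F)*(-326) = -15*29*(-326) = -435*(-326) = 141810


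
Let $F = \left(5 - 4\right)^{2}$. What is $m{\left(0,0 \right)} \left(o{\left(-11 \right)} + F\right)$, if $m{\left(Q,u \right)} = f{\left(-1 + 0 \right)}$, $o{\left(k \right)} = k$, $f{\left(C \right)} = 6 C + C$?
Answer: $70$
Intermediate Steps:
$f{\left(C \right)} = 7 C$
$F = 1$ ($F = 1^{2} = 1$)
$m{\left(Q,u \right)} = -7$ ($m{\left(Q,u \right)} = 7 \left(-1 + 0\right) = 7 \left(-1\right) = -7$)
$m{\left(0,0 \right)} \left(o{\left(-11 \right)} + F\right) = - 7 \left(-11 + 1\right) = \left(-7\right) \left(-10\right) = 70$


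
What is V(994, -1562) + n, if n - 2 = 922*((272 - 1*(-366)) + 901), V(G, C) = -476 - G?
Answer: 1417490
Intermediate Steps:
n = 1418960 (n = 2 + 922*((272 - 1*(-366)) + 901) = 2 + 922*((272 + 366) + 901) = 2 + 922*(638 + 901) = 2 + 922*1539 = 2 + 1418958 = 1418960)
V(994, -1562) + n = (-476 - 1*994) + 1418960 = (-476 - 994) + 1418960 = -1470 + 1418960 = 1417490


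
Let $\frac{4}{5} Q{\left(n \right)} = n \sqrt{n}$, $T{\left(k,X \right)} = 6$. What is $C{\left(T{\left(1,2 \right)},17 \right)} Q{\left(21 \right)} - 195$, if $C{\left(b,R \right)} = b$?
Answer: $-195 + \frac{315 \sqrt{21}}{2} \approx 526.76$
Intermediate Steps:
$Q{\left(n \right)} = \frac{5 n^{\frac{3}{2}}}{4}$ ($Q{\left(n \right)} = \frac{5 n \sqrt{n}}{4} = \frac{5 n^{\frac{3}{2}}}{4}$)
$C{\left(T{\left(1,2 \right)},17 \right)} Q{\left(21 \right)} - 195 = 6 \frac{5 \cdot 21^{\frac{3}{2}}}{4} - 195 = 6 \frac{5 \cdot 21 \sqrt{21}}{4} - 195 = 6 \frac{105 \sqrt{21}}{4} - 195 = \frac{315 \sqrt{21}}{2} - 195 = -195 + \frac{315 \sqrt{21}}{2}$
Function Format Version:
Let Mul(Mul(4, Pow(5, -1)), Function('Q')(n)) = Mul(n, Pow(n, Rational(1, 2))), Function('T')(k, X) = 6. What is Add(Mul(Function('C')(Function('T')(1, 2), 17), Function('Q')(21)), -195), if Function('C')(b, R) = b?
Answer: Add(-195, Mul(Rational(315, 2), Pow(21, Rational(1, 2)))) ≈ 526.76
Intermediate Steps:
Function('Q')(n) = Mul(Rational(5, 4), Pow(n, Rational(3, 2))) (Function('Q')(n) = Mul(Rational(5, 4), Mul(n, Pow(n, Rational(1, 2)))) = Mul(Rational(5, 4), Pow(n, Rational(3, 2))))
Add(Mul(Function('C')(Function('T')(1, 2), 17), Function('Q')(21)), -195) = Add(Mul(6, Mul(Rational(5, 4), Pow(21, Rational(3, 2)))), -195) = Add(Mul(6, Mul(Rational(5, 4), Mul(21, Pow(21, Rational(1, 2))))), -195) = Add(Mul(6, Mul(Rational(105, 4), Pow(21, Rational(1, 2)))), -195) = Add(Mul(Rational(315, 2), Pow(21, Rational(1, 2))), -195) = Add(-195, Mul(Rational(315, 2), Pow(21, Rational(1, 2))))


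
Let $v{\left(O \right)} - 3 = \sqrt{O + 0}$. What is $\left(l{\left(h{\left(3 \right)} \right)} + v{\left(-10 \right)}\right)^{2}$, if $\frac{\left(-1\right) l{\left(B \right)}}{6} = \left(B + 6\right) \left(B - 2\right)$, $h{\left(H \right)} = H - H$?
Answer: $\left(75 + i \sqrt{10}\right)^{2} \approx 5615.0 + 474.34 i$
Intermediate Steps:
$h{\left(H \right)} = 0$
$v{\left(O \right)} = 3 + \sqrt{O}$ ($v{\left(O \right)} = 3 + \sqrt{O + 0} = 3 + \sqrt{O}$)
$l{\left(B \right)} = - 6 \left(-2 + B\right) \left(6 + B\right)$ ($l{\left(B \right)} = - 6 \left(B + 6\right) \left(B - 2\right) = - 6 \left(6 + B\right) \left(-2 + B\right) = - 6 \left(-2 + B\right) \left(6 + B\right)$)
$\left(l{\left(h{\left(3 \right)} \right)} + v{\left(-10 \right)}\right)^{2} = \left(\left(72 - 0 - 6 \cdot 0^{2}\right) + \left(3 + \sqrt{-10}\right)\right)^{2} = \left(\left(72 + 0 - 0\right) + \left(3 + i \sqrt{10}\right)\right)^{2} = \left(\left(72 + 0 + 0\right) + \left(3 + i \sqrt{10}\right)\right)^{2} = \left(72 + \left(3 + i \sqrt{10}\right)\right)^{2} = \left(75 + i \sqrt{10}\right)^{2}$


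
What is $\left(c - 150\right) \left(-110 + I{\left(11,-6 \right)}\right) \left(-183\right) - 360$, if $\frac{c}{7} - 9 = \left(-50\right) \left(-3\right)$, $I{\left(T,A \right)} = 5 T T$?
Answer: $-87233715$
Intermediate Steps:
$I{\left(T,A \right)} = 5 T^{2}$
$c = 1113$ ($c = 63 + 7 \left(\left(-50\right) \left(-3\right)\right) = 63 + 7 \cdot 150 = 63 + 1050 = 1113$)
$\left(c - 150\right) \left(-110 + I{\left(11,-6 \right)}\right) \left(-183\right) - 360 = \left(1113 - 150\right) \left(-110 + 5 \cdot 11^{2}\right) \left(-183\right) - 360 = 963 \left(-110 + 5 \cdot 121\right) \left(-183\right) - 360 = 963 \left(-110 + 605\right) \left(-183\right) - 360 = 963 \cdot 495 \left(-183\right) - 360 = 476685 \left(-183\right) - 360 = -87233355 - 360 = -87233715$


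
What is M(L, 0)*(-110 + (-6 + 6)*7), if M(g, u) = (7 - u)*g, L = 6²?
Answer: -27720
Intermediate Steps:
L = 36
M(g, u) = g*(7 - u)
M(L, 0)*(-110 + (-6 + 6)*7) = (36*(7 - 1*0))*(-110 + (-6 + 6)*7) = (36*(7 + 0))*(-110 + 0*7) = (36*7)*(-110 + 0) = 252*(-110) = -27720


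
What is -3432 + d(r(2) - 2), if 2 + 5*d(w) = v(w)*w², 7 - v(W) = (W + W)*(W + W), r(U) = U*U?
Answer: -17198/5 ≈ -3439.6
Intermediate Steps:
r(U) = U²
v(W) = 7 - 4*W² (v(W) = 7 - (W + W)*(W + W) = 7 - 2*W*2*W = 7 - 4*W²)
d(w) = -⅖ + w²*(7 - 4*w²)/5 (d(w) = -⅖ + ((7 - 4*w²)*w²)/5 = -⅖ + (w²*(7 - 4*w²))/5 = -⅖ + w²*(7 - 4*w²)/5)
-3432 + d(r(2) - 2) = -3432 + (-⅖ + (2² - 2)²*(7 - 4*(2² - 2)²)/5) = -3432 + (-⅖ + (4 - 2)²*(7 - 4*(4 - 2)²)/5) = -3432 + (-⅖ + (⅕)*2²*(7 - 4*2²)) = -3432 + (-⅖ + (⅕)*4*(7 - 4*4)) = -3432 + (-⅖ + (⅕)*4*(7 - 16)) = -3432 + (-⅖ + (⅕)*4*(-9)) = -3432 + (-⅖ - 36/5) = -3432 - 38/5 = -17198/5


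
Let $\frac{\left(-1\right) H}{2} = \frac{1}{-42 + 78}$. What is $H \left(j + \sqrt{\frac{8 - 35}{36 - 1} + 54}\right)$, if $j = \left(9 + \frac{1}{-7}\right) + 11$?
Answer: $- \frac{139}{126} - \frac{\sqrt{805}}{70} \approx -1.5085$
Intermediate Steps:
$H = - \frac{1}{18}$ ($H = - \frac{2}{-42 + 78} = - \frac{2}{36} = \left(-2\right) \frac{1}{36} = - \frac{1}{18} \approx -0.055556$)
$j = \frac{139}{7}$ ($j = \left(9 - \frac{1}{7}\right) + 11 = \frac{62}{7} + 11 = \frac{139}{7} \approx 19.857$)
$H \left(j + \sqrt{\frac{8 - 35}{36 - 1} + 54}\right) = - \frac{\frac{139}{7} + \sqrt{\frac{8 - 35}{36 - 1} + 54}}{18} = - \frac{\frac{139}{7} + \sqrt{- \frac{27}{35} + 54}}{18} = - \frac{\frac{139}{7} + \sqrt{\frac{1863}{35}}}{18} = - \frac{\frac{139}{7} + \frac{9 \sqrt{805}}{35}}{18} = - \frac{139}{126} - \frac{\sqrt{805}}{70}$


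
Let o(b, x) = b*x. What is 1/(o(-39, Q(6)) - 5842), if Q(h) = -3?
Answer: -1/5725 ≈ -0.00017467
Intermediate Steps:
1/(o(-39, Q(6)) - 5842) = 1/(-39*(-3) - 5842) = 1/(117 - 5842) = 1/(-5725) = -1/5725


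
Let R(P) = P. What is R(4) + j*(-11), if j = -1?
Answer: 15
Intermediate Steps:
R(4) + j*(-11) = 4 - 1*(-11) = 4 + 11 = 15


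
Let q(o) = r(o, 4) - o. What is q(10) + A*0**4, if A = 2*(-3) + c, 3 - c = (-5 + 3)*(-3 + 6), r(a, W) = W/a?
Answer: -48/5 ≈ -9.6000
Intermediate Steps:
c = 9 (c = 3 - (-5 + 3)*(-3 + 6) = 3 - (-2)*3 = 3 - 1*(-6) = 3 + 6 = 9)
q(o) = -o + 4/o (q(o) = 4/o - o = -o + 4/o)
A = 3 (A = 2*(-3) + 9 = -6 + 9 = 3)
q(10) + A*0**4 = (-1*10 + 4/10) + 3*0**4 = (-10 + 4*(1/10)) + 3*0 = (-10 + 2/5) + 0 = -48/5 + 0 = -48/5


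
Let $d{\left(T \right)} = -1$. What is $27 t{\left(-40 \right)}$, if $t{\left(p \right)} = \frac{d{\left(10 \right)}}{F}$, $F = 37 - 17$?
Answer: $- \frac{27}{20} \approx -1.35$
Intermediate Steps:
$F = 20$
$t{\left(p \right)} = - \frac{1}{20}$
$27 t{\left(-40 \right)} = 27 \left(- \frac{1}{20}\right) = - \frac{27}{20}$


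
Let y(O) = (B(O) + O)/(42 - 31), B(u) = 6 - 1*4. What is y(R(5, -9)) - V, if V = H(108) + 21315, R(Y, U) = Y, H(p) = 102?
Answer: -235580/11 ≈ -21416.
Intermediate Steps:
B(u) = 2 (B(u) = 6 - 4 = 2)
y(O) = 2/11 + O/11 (y(O) = (2 + O)/(42 - 31) = (2 + O)/11 = (2 + O)*(1/11) = 2/11 + O/11)
V = 21417 (V = 102 + 21315 = 21417)
y(R(5, -9)) - V = (2/11 + (1/11)*5) - 1*21417 = (2/11 + 5/11) - 21417 = 7/11 - 21417 = -235580/11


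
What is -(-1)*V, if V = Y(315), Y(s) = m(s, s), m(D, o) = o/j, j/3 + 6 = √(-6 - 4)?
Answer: -315/23 - 105*I*√10/46 ≈ -13.696 - 7.2182*I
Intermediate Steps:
j = -18 + 3*I*√10 (j = -18 + 3*√(-6 - 4) = -18 + 3*√(-10) = -18 + 3*(I*√10) = -18 + 3*I*√10 ≈ -18.0 + 9.4868*I)
m(D, o) = o/(-18 + 3*I*√10)
Y(s) = -s/23 - I*s*√10/138
V = -315/23 - 105*I*√10/46 (V = -1/23*315 - 1/138*I*315*√10 = -315/23 - 105*I*√10/46 ≈ -13.696 - 7.2182*I)
-(-1)*V = -(-1)*(-315/23 - 105*I*√10/46) = -(315/23 + 105*I*√10/46) = -315/23 - 105*I*√10/46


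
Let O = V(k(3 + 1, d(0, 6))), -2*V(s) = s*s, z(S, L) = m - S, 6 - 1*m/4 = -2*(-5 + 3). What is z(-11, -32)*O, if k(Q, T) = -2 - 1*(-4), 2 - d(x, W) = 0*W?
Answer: -38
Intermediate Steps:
d(x, W) = 2 (d(x, W) = 2 - 0*W = 2 - 1*0 = 2 + 0 = 2)
m = 8 (m = 24 - (-8)*(-5 + 3) = 24 - (-8)*(-2) = 24 - 4*4 = 24 - 16 = 8)
z(S, L) = 8 - S
k(Q, T) = 2 (k(Q, T) = -2 + 4 = 2)
V(s) = -s²/2 (V(s) = -s*s/2 = -s²/2)
O = -2 (O = -½*2² = -½*4 = -2)
z(-11, -32)*O = (8 - 1*(-11))*(-2) = (8 + 11)*(-2) = 19*(-2) = -38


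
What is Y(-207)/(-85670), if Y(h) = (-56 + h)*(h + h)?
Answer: -54441/42835 ≈ -1.2709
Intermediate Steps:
Y(h) = 2*h*(-56 + h) (Y(h) = (-56 + h)*(2*h) = 2*h*(-56 + h))
Y(-207)/(-85670) = (2*(-207)*(-56 - 207))/(-85670) = (2*(-207)*(-263))*(-1/85670) = 108882*(-1/85670) = -54441/42835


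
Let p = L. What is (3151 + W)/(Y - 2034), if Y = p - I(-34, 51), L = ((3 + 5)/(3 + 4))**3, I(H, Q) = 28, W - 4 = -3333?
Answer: 30527/353377 ≈ 0.086386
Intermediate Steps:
W = -3329 (W = 4 - 3333 = -3329)
L = 512/343 (L = (8/7)**3 = 512/343 ≈ 1.4927)
p = 512/343 ≈ 1.4927
Y = -9092/343 (Y = 512/343 - 1*28 = 512/343 - 28 = -9092/343 ≈ -26.507)
(3151 + W)/(Y - 2034) = (3151 - 3329)/(-9092/343 - 2034) = -178/(-706754/343) = -178*(-343/706754) = 30527/353377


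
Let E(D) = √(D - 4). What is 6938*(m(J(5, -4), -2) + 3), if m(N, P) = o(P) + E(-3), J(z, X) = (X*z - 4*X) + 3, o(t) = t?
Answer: 6938 + 6938*I*√7 ≈ 6938.0 + 18356.0*I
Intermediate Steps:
E(D) = √(-4 + D)
J(z, X) = 3 - 4*X + X*z (J(z, X) = (-4*X + X*z) + 3 = 3 - 4*X + X*z)
m(N, P) = P + I*√7 (m(N, P) = P + √(-4 - 3) = P + √(-7) = P + I*√7)
6938*(m(J(5, -4), -2) + 3) = 6938*((-2 + I*√7) + 3) = 6938*(1 + I*√7) = 6938 + 6938*I*√7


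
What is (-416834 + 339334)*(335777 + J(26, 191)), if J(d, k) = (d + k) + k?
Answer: -26054337500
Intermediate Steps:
J(d, k) = d + 2*k
(-416834 + 339334)*(335777 + J(26, 191)) = (-416834 + 339334)*(335777 + (26 + 2*191)) = -77500*(335777 + (26 + 382)) = -77500*(335777 + 408) = -77500*336185 = -26054337500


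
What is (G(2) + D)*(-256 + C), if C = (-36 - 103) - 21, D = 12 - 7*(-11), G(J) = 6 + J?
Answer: -40352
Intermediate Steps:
D = 89 (D = 12 + 77 = 89)
C = -160 (C = -139 - 21 = -160)
(G(2) + D)*(-256 + C) = ((6 + 2) + 89)*(-256 - 160) = (8 + 89)*(-416) = 97*(-416) = -40352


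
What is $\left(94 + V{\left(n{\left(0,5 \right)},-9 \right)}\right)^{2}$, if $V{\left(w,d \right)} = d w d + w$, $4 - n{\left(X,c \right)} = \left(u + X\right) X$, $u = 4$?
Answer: $178084$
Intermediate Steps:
$n{\left(X,c \right)} = 4 - X \left(4 + X\right)$ ($n{\left(X,c \right)} = 4 - \left(4 + X\right) X = 4 - X \left(4 + X\right)$)
$V{\left(w,d \right)} = w + w d^{2}$ ($V{\left(w,d \right)} = w d^{2} + w = w + w d^{2}$)
$\left(94 + V{\left(n{\left(0,5 \right)},-9 \right)}\right)^{2} = \left(94 + \left(4 - 0^{2} - 0\right) \left(1 + \left(-9\right)^{2}\right)\right)^{2} = \left(94 + \left(4 - 0 + 0\right) \left(1 + 81\right)\right)^{2} = \left(94 + \left(4 + 0 + 0\right) 82\right)^{2} = \left(94 + 4 \cdot 82\right)^{2} = \left(94 + 328\right)^{2} = 422^{2} = 178084$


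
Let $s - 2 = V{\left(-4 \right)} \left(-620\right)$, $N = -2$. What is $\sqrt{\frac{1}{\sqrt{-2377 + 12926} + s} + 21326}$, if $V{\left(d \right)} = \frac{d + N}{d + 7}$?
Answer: $\frac{\sqrt{26486893 + 21326 \sqrt{10549}}}{\sqrt{1242 + \sqrt{10549}}} \approx 146.03$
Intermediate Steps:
$V{\left(d \right)} = \frac{-2 + d}{7 + d}$ ($V{\left(d \right)} = \frac{d - 2}{d + 7} = \frac{-2 + d}{7 + d}$)
$s = 1242$ ($s = 2 + \frac{-2 - 4}{7 - 4} \left(-620\right) = 2 + \frac{1}{3} \left(-6\right) \left(-620\right) = 2 - -1240 = 2 + 1240 = 1242$)
$\sqrt{\frac{1}{\sqrt{-2377 + 12926} + s} + 21326} = \sqrt{\frac{1}{\sqrt{-2377 + 12926} + 1242} + 21326} = \sqrt{\frac{1}{\sqrt{10549} + 1242} + 21326} = \sqrt{\frac{1}{1242 + \sqrt{10549}} + 21326} = \sqrt{21326 + \frac{1}{1242 + \sqrt{10549}}}$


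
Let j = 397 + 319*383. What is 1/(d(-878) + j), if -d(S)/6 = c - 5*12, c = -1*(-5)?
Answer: 1/122904 ≈ 8.1364e-6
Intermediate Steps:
c = 5
d(S) = 330 (d(S) = -6*(5 - 5*12) = -6*(5 - 60) = -6*(-55) = 330)
j = 122574 (j = 397 + 122177 = 122574)
1/(d(-878) + j) = 1/(330 + 122574) = 1/122904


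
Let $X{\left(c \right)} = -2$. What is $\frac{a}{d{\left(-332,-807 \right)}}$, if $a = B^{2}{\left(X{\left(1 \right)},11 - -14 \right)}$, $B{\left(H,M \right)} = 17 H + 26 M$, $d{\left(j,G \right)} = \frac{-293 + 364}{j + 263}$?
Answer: $- \frac{26182464}{71} \approx -3.6877 \cdot 10^{5}$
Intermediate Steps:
$d{\left(j,G \right)} = \frac{71}{263 + j}$
$a = 379456$ ($a = \left(17 \left(-2\right) + 26 \left(11 - -14\right)\right)^{2} = \left(-34 + 26 \left(11 + 14\right)\right)^{2} = \left(-34 + 26 \cdot 25\right)^{2} = \left(-34 + 650\right)^{2} = 616^{2} = 379456$)
$\frac{a}{d{\left(-332,-807 \right)}} = \frac{379456}{71 \frac{1}{263 - 332}} = \frac{379456}{71 \frac{1}{-69}} = \frac{379456}{71 \left(- \frac{1}{69}\right)} = \frac{379456}{- \frac{71}{69}} = 379456 \left(- \frac{69}{71}\right) = - \frac{26182464}{71}$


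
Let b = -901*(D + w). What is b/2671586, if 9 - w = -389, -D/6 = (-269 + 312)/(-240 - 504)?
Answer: -44504895/331276664 ≈ -0.13434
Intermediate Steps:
D = 43/124 (D = -6*(-269 + 312)/(-240 - 504) = -258/(-744) = -258*(-1)/744 = -6*(-43/744) = 43/124 ≈ 0.34677)
w = 398 (w = 9 - 1*(-389) = 9 + 389 = 398)
b = -44504895/124 (b = -901*(43/124 + 398) = -901*49395/124 = -44504895/124 ≈ -3.5891e+5)
b/2671586 = -44504895/124/2671586 = -44504895/124*1/2671586 = -44504895/331276664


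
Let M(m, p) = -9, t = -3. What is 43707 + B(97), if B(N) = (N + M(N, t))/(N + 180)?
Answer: 12106927/277 ≈ 43707.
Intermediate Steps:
B(N) = (-9 + N)/(180 + N) (B(N) = (N - 9)/(N + 180) = (-9 + N)/(180 + N))
43707 + B(97) = 43707 + (-9 + 97)/(180 + 97) = 43707 + 88/277 = 12106927/277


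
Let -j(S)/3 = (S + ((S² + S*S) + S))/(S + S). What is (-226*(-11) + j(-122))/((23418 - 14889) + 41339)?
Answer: 407/7124 ≈ 0.057131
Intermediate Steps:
j(S) = -3*(2*S + 2*S²)/(2*S) (j(S) = -3*(S + ((S² + S*S) + S))/(S + S) = -3*(S + ((S² + S²) + S))/(2*S) = -3*(S + (2*S² + S))*1/(2*S) = -3*(S + (S + 2*S²))*1/(2*S) = -3*(2*S + 2*S²)*1/(2*S) = -3*(2*S + 2*S²)/(2*S))
(-226*(-11) + j(-122))/((23418 - 14889) + 41339) = (-226*(-11) + (-3 - 3*(-122)))/((23418 - 14889) + 41339) = (2486 + (-3 + 366))/(8529 + 41339) = (2486 + 363)/49868 = 2849*(1/49868) = 407/7124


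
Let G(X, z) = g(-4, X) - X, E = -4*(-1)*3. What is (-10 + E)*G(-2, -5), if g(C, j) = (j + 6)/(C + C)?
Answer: 3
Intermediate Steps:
E = 12 (E = 4*3 = 12)
g(C, j) = (6 + j)/(2*C) (g(C, j) = (6 + j)/((2*C)) = (6 + j)*(1/(2*C)) = (6 + j)/(2*C))
G(X, z) = -3/4 - 9*X/8 (G(X, z) = (1/2)*(6 + X)/(-4) - X = (1/2)*(-1/4)*(6 + X) - X = (-3/4 - X/8) - X = -3/4 - 9*X/8)
(-10 + E)*G(-2, -5) = (-10 + 12)*(-3/4 - 9/8*(-2)) = 2*(-3/4 + 9/4) = 2*(3/2) = 3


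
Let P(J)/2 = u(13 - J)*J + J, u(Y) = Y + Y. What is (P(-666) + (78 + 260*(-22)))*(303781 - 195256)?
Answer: -197062950750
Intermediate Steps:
u(Y) = 2*Y
P(J) = 2*J + 2*J*(26 - 2*J) (P(J) = 2*((2*(13 - J))*J + J) = 2*((26 - 2*J)*J + J) = 2*(J*(26 - 2*J) + J) = 2*(J + J*(26 - 2*J)) = 2*J + 2*J*(26 - 2*J))
(P(-666) + (78 + 260*(-22)))*(303781 - 195256) = (2*(-666)*(27 - 2*(-666)) + (78 + 260*(-22)))*(303781 - 195256) = (2*(-666)*(27 + 1332) + (78 - 5720))*108525 = (2*(-666)*1359 - 5642)*108525 = (-1810188 - 5642)*108525 = -1815830*108525 = -197062950750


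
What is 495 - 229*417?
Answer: -94998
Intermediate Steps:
495 - 229*417 = 495 - 95493 = -94998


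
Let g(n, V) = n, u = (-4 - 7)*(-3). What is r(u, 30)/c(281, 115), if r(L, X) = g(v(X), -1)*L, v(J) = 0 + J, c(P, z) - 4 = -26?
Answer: -45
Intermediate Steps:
c(P, z) = -22 (c(P, z) = 4 - 26 = -22)
v(J) = J
u = 33 (u = -11*(-3) = 33)
r(L, X) = L*X (r(L, X) = X*L = L*X)
r(u, 30)/c(281, 115) = (33*30)/(-22) = 990*(-1/22) = -45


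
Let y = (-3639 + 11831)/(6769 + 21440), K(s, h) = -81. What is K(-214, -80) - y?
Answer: -2293121/28209 ≈ -81.290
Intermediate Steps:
y = 8192/28209 ≈ 0.29040
K(-214, -80) - y = -81 - 1*8192/28209 = -81 - 8192/28209 = -2293121/28209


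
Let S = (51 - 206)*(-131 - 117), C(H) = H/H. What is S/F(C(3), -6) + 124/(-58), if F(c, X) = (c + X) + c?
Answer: -278752/29 ≈ -9612.1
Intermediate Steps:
C(H) = 1
F(c, X) = X + 2*c (F(c, X) = (X + c) + c = X + 2*c)
S = 38440 (S = -155*(-248) = 38440)
S/F(C(3), -6) + 124/(-58) = 38440/(-6 + 2*1) + 124/(-58) = 38440/(-6 + 2) + 124*(-1/58) = 38440/(-4) - 62/29 = 38440*(-¼) - 62/29 = -9610 - 62/29 = -278752/29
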